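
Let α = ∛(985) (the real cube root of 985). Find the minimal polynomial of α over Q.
m_α(x) = x^3 - 985

α satisfies α^3 = 985, so x^3 - 985 annihilates α. By the rational root test, a rational root p/q (in lowest terms) of x^3 - 985 would satisfy p^3 = 985 q^3, forcing q = 1 and p^3 = 985; but 985 is not a perfect cube, contradiction. A monic cubic over Q with no rational root is irreducible (any nontrivial factorization would include a linear factor). Hence x^3 - 985 is the minimal polynomial of α, and in particular [Q(α):Q] = 3.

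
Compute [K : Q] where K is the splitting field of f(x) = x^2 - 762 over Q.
[K : Q] = 2

f(x) = x^2 - 762 factors as (x - √762)(x + √762). The splitting field is K = Q(√762). Since 762 is squarefree and > 1, it is not a perfect square, so x^2 - 762 is irreducible over Q and [Q(√762) : Q] = 2. Hence [K : Q] = 2.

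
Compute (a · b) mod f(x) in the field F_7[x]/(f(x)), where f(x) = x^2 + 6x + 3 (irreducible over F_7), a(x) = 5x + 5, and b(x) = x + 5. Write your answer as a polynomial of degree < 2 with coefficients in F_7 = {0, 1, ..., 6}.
a · b ≡ 3 (mod f(x))

Multiply in F_7[x]: a(x)·b(x) = (5x + 5)·(x + 5) = 5x^2 + 2x + 4. This has degree ≥ 2, so divide by f(x) over F_7: 5x^2 + 2x + 4 = (5)·(x^2 + 6x + 3) + (3). Hence a·b ≡ 3 (mod f). (F_7[x]/(f) is a field with 7^2 = 49 elements since f is irreducible of degree 2.)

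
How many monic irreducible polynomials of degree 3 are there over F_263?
There are 6063728 monic irreducible polynomials of degree 3 over F_263

Each element of F_{263^3} that lies in no proper subfield is a root of exactly one monic irreducible of degree 3 over F_263, and each such polynomial has 3 distinct roots in F_{263^3}. By Möbius inversion the count is N_263(3) = (1/3) Σ_{d|3} μ(3/d) · 263^d = (1/3)(μ(3)·263^1 + μ(1)·263^3) = 18191184/3 = 6063728.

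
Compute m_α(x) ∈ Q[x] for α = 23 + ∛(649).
m_α(x) = x^3 - 69x^2 + 1587x - 12816

Set β = α - 23 = ∛(649), so β^3 = 649. Then (α - 23)^3 - 649 = 0, i.e. α is a root of g(x) = (x - 23)^3 - 649 = x^3 - 69x^2 + 1587x - 12816. Since g(x) = h(x - 23) where h(x) = x^3 - 649, and h is irreducible over Q (because 649 is not a perfect cube, so h has no rational root, and a monic cubic with no rational root is irreducible), g is also irreducible (irreducibility is preserved under the substitution x → x - 23). Hence m_α(x) = x^3 - 69x^2 + 1587x - 12816.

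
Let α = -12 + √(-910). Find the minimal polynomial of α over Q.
m_α(x) = x^2 + 24x + 1054

From α + 12 = √(-910), squaring gives (α + 12)^2 = -910, i.e. α^2 + 24α + 144 = -910, so α^2 + 24α + 1054 = 0. The discriminant of x^2 + 24x + 1054 is (24)^2 - 4·(1054) = 576 - 4216 = -3640, and 4·(-910) is not a perfect square in Q since -910 is squarefree and ≠ 1. Hence x^2 + 24x + 1054 is irreducible over Q and is the minimal polynomial of α.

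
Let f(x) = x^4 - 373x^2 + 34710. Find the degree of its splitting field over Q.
[K : Q] = 4

Solving the quadratic in x^2: x^2 = (373 ± √(373^2 - 4·34710))/2 = (373 ± √289)/2 = (373 ± 17)/2, giving x^2 = 178 or x^2 = 195. So f(x) = (x^2 - 178)(x^2 - 195) and the roots of f are ±√178, ±√195. Hence the splitting field is K = Q(√178, √195). Since 178 and 195 are distinct squarefree integers > 1, their product 34710 is not a perfect square, so √195 ∉ Q(√178). By the tower law [K:Q] = [Q(√178,√195):Q(√178)] · [Q(√178):Q] = 2 · 2 = 4.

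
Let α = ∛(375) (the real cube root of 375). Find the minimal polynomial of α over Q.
m_α(x) = x^3 - 375

α satisfies α^3 = 375, so x^3 - 375 annihilates α. By the rational root test, a rational root p/q (in lowest terms) of x^3 - 375 would satisfy p^3 = 375 q^3, forcing q = 1 and p^3 = 375; but 375 is not a perfect cube, contradiction. A monic cubic over Q with no rational root is irreducible (any nontrivial factorization would include a linear factor). Hence x^3 - 375 is the minimal polynomial of α, and in particular [Q(α):Q] = 3.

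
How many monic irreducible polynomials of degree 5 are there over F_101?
There are 2102020080 monic irreducible polynomials of degree 5 over F_101

Each element of F_{101^5} that lies in no proper subfield is a root of exactly one monic irreducible of degree 5 over F_101, and each such polynomial has 5 distinct roots in F_{101^5}. By Möbius inversion the count is N_101(5) = (1/5) Σ_{d|5} μ(5/d) · 101^d = (1/5)(μ(5)·101^1 + μ(1)·101^5) = 10510100400/5 = 2102020080.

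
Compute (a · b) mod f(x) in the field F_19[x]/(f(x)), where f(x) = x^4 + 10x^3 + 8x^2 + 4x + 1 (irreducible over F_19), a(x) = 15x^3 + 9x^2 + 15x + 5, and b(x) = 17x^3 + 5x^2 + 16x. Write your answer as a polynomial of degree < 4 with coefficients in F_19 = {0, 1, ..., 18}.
a · b ≡ 8x^3 + 2x^2 + 15x + 16 (mod f(x))

Multiply in F_19[x]: a(x)·b(x) = (15x^3 + 9x^2 + 15x + 5)·(17x^3 + 5x^2 + 16x) = 8x^6 + 8x^4 + 18x^2 + 4x. This has degree ≥ 4, so divide by f(x) over F_19: 8x^6 + 8x^4 + 18x^2 + 4x = (8x^2 + 15x + 3)·(x^4 + 10x^3 + 8x^2 + 4x + 1) + (8x^3 + 2x^2 + 15x + 16). Hence a·b ≡ 8x^3 + 2x^2 + 15x + 16 (mod f). (F_19[x]/(f) is a field with 19^4 = 130321 elements since f is irreducible of degree 4.)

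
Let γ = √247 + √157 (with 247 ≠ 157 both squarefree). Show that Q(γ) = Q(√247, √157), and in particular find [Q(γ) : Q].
[Q(γ) : Q] = 4 (equivalently, Q(γ) = Q(√247, √157))

Obviously Q(γ) ⊆ Q(√247, √157), and [Q(√247, √157):Q] = 4 (since 247, 157 are distinct squarefree integers > 1 with 38779 not a perfect square). To show equality we compute the minimal polynomial of γ. From γ = √247 + √157: γ^2 = 247 + 2√(38779) + 157 = 404 + 2√(38779), so γ^2 - 404 = 2√(38779); squaring, (γ^2 - 404)^2 = 4·38779, i.e. γ^4 - 808γ^2 + 163216 - 155116 = 0, i.e. γ^4 - 808γ^2 + 8100 = 0. So γ is a root of x^4 - 808x^2 + 8100. This polynomial is irreducible over Q: it has no rational root (each ±√247 ± √157 is irrational), and any factorization into two quadratics over Q would force √(38779) ∈ Q (pairing opposite roots) or √247, √157 ∈ Q (other pairings), all impossible. Hence [Q(γ):Q] = 4 = [Q(√247, √157):Q], so Q(γ) = Q(√247, √157).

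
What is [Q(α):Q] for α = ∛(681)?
[Q(α):Q] = 3

The minimal polynomial of α is x^3 - 681, irreducible over Q since 681 is not a perfect cube (so x^3 - 681 has no rational root). Hence [Q(α):Q] = deg(m_α) = 3.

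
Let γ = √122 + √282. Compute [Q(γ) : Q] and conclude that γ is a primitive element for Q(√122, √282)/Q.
[Q(γ) : Q] = 4 (equivalently, Q(γ) = Q(√122, √282))

Obviously Q(γ) ⊆ Q(√122, √282), and [Q(√122, √282):Q] = 4 (since 122, 282 are distinct squarefree integers > 1 with 34404 not a perfect square). To show equality we compute the minimal polynomial of γ. From γ = √122 + √282: γ^2 = 122 + 2√(34404) + 282 = 404 + 2√(34404), so γ^2 - 404 = 2√(34404); squaring, (γ^2 - 404)^2 = 4·34404, i.e. γ^4 - 808γ^2 + 163216 - 137616 = 0, i.e. γ^4 - 808γ^2 + 25600 = 0. So γ is a root of x^4 - 808x^2 + 25600. This polynomial is irreducible over Q: it has no rational root (each ±√122 ± √282 is irrational), and any factorization into two quadratics over Q would force √(34404) ∈ Q (pairing opposite roots) or √122, √282 ∈ Q (other pairings), all impossible. Hence [Q(γ):Q] = 4 = [Q(√122, √282):Q], so Q(γ) = Q(√122, √282).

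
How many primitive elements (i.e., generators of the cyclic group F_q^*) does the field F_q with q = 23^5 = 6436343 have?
There are φ(6436342) = 2925600 primitive elements

F_q^* is cyclic of order q - 1 = 6436342. A cyclic group of order m has exactly φ(m) generators. Here m = 6436342 = 2 · 11 · 292561, so the number of primitive elements is φ(6436342) = 2925600.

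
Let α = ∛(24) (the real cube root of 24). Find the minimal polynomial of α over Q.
m_α(x) = x^3 - 24

α satisfies α^3 = 24, so x^3 - 24 annihilates α. By the rational root test, a rational root p/q (in lowest terms) of x^3 - 24 would satisfy p^3 = 24 q^3, forcing q = 1 and p^3 = 24; but 24 is not a perfect cube, contradiction. A monic cubic over Q with no rational root is irreducible (any nontrivial factorization would include a linear factor). Hence x^3 - 24 is the minimal polynomial of α, and in particular [Q(α):Q] = 3.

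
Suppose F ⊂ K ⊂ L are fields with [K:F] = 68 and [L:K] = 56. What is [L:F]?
[L:F] = 3808

The tower law says that for any tower of field extensions F ⊂ K ⊂ L with finite degrees, [L:F] = [L:K] · [K:F]. Here this gives [L:F] = 56 · 68 = 3808.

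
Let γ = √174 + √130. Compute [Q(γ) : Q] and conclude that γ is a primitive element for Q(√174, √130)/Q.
[Q(γ) : Q] = 4 (equivalently, Q(γ) = Q(√174, √130))

Obviously Q(γ) ⊆ Q(√174, √130), and [Q(√174, √130):Q] = 4 (since 174, 130 are distinct squarefree integers > 1 with 22620 not a perfect square). To show equality we compute the minimal polynomial of γ. From γ = √174 + √130: γ^2 = 174 + 2√(22620) + 130 = 304 + 2√(22620), so γ^2 - 304 = 2√(22620); squaring, (γ^2 - 304)^2 = 4·22620, i.e. γ^4 - 608γ^2 + 92416 - 90480 = 0, i.e. γ^4 - 608γ^2 + 1936 = 0. So γ is a root of x^4 - 608x^2 + 1936. This polynomial is irreducible over Q: it has no rational root (each ±√174 ± √130 is irrational), and any factorization into two quadratics over Q would force √(22620) ∈ Q (pairing opposite roots) or √174, √130 ∈ Q (other pairings), all impossible. Hence [Q(γ):Q] = 4 = [Q(√174, √130):Q], so Q(γ) = Q(√174, √130).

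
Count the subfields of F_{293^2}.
F_{293^2} has 2 subfields

The subfields of F_{p^n} are exactly the fields F_{p^d} for d | n (each is the fixed field of the unique index-d subgroup of Gal(F_{p^n}/F_p) ≅ Z/nZ). The divisors of n = 2 are {1, 2}, giving 2 subfields: F_{293^1}, F_{293^2}.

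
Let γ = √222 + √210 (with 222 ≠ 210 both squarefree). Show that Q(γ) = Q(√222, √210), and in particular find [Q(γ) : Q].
[Q(γ) : Q] = 4 (equivalently, Q(γ) = Q(√222, √210))

Obviously Q(γ) ⊆ Q(√222, √210), and [Q(√222, √210):Q] = 4 (since 222, 210 are distinct squarefree integers > 1 with 46620 not a perfect square). To show equality we compute the minimal polynomial of γ. From γ = √222 + √210: γ^2 = 222 + 2√(46620) + 210 = 432 + 2√(46620), so γ^2 - 432 = 2√(46620); squaring, (γ^2 - 432)^2 = 4·46620, i.e. γ^4 - 864γ^2 + 186624 - 186480 = 0, i.e. γ^4 - 864γ^2 + 144 = 0. So γ is a root of x^4 - 864x^2 + 144. This polynomial is irreducible over Q: it has no rational root (each ±√222 ± √210 is irrational), and any factorization into two quadratics over Q would force √(46620) ∈ Q (pairing opposite roots) or √222, √210 ∈ Q (other pairings), all impossible. Hence [Q(γ):Q] = 4 = [Q(√222, √210):Q], so Q(γ) = Q(√222, √210).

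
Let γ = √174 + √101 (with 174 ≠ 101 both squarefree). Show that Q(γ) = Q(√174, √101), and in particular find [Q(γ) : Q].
[Q(γ) : Q] = 4 (equivalently, Q(γ) = Q(√174, √101))

Obviously Q(γ) ⊆ Q(√174, √101), and [Q(√174, √101):Q] = 4 (since 174, 101 are distinct squarefree integers > 1 with 17574 not a perfect square). To show equality we compute the minimal polynomial of γ. From γ = √174 + √101: γ^2 = 174 + 2√(17574) + 101 = 275 + 2√(17574), so γ^2 - 275 = 2√(17574); squaring, (γ^2 - 275)^2 = 4·17574, i.e. γ^4 - 550γ^2 + 75625 - 70296 = 0, i.e. γ^4 - 550γ^2 + 5329 = 0. So γ is a root of x^4 - 550x^2 + 5329. This polynomial is irreducible over Q: it has no rational root (each ±√174 ± √101 is irrational), and any factorization into two quadratics over Q would force √(17574) ∈ Q (pairing opposite roots) or √174, √101 ∈ Q (other pairings), all impossible. Hence [Q(γ):Q] = 4 = [Q(√174, √101):Q], so Q(γ) = Q(√174, √101).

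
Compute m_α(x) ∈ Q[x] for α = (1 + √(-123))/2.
m_α(x) = x^2 - x + 31

From 2α - 1 = √(-123), squaring gives (2α - 1)^2 = -123, i.e. 4α^2 - 4α + 1 = -123, so α^2 - α + (1 + 123)/4 = 0. Since -123 ≡ 1 (mod 4), (1 + 123)/4 = 31 ∈ Z. The polynomial x^2 - x + 31 has discriminant 1 - 4·(31) = -123, which is not a perfect square in Q (d = -123 is squarefree and ≠ 1), so x^2 - x + 31 is irreducible over Q. It is the minimal polynomial of α.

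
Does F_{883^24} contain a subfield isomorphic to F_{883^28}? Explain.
No: F_{883^28} is not a subfield of F_{883^24}

F_{p^m} embeds in F_{p^n} iff m | n. Here 28 ∤ 24 (since 24 = 0·28 + 24 with remainder 24 ≠ 0), so F_{883^28} is not a subfield of F_{883^24}. Equivalently: if it were, the tower law would give 28 = [F_{883^28}:F_883] dividing [F_{883^24}:F_883] = 24, contradiction.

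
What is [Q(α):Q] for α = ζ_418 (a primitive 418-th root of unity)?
[Q(α):Q] = 180

The minimal polynomial of ζ_418 over Q is the 418-th cyclotomic polynomial Φ_418(x), which is irreducible over Q and has degree φ(418) = 180. Hence [Q(α):Q] = φ(418) = 180.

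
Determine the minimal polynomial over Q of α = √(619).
m_α(x) = x^2 - 619

α satisfies α^2 - 619 = 0, so x^2 - 619 annihilates α. Since d = 619 is squarefree and ≠ 1, it is not a perfect square in Q, so x^2 - 619 has no rational root and is therefore irreducible over Q (a degree-2 polynomial over a field is irreducible iff it has no root). Hence m_α(x) = x^2 - 619.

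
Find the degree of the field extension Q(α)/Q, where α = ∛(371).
[Q(α):Q] = 3

The minimal polynomial of α is x^3 - 371, irreducible over Q since 371 is not a perfect cube (so x^3 - 371 has no rational root). Hence [Q(α):Q] = deg(m_α) = 3.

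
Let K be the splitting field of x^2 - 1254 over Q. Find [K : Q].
[K : Q] = 2

f(x) = x^2 - 1254 factors as (x - √1254)(x + √1254). The splitting field is K = Q(√1254). Since 1254 is squarefree and > 1, it is not a perfect square, so x^2 - 1254 is irreducible over Q and [Q(√1254) : Q] = 2. Hence [K : Q] = 2.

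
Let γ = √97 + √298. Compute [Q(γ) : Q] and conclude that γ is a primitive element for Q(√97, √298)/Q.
[Q(γ) : Q] = 4 (equivalently, Q(γ) = Q(√97, √298))

Obviously Q(γ) ⊆ Q(√97, √298), and [Q(√97, √298):Q] = 4 (since 97, 298 are distinct squarefree integers > 1 with 28906 not a perfect square). To show equality we compute the minimal polynomial of γ. From γ = √97 + √298: γ^2 = 97 + 2√(28906) + 298 = 395 + 2√(28906), so γ^2 - 395 = 2√(28906); squaring, (γ^2 - 395)^2 = 4·28906, i.e. γ^4 - 790γ^2 + 156025 - 115624 = 0, i.e. γ^4 - 790γ^2 + 40401 = 0. So γ is a root of x^4 - 790x^2 + 40401. This polynomial is irreducible over Q: it has no rational root (each ±√97 ± √298 is irrational), and any factorization into two quadratics over Q would force √(28906) ∈ Q (pairing opposite roots) or √97, √298 ∈ Q (other pairings), all impossible. Hence [Q(γ):Q] = 4 = [Q(√97, √298):Q], so Q(γ) = Q(√97, √298).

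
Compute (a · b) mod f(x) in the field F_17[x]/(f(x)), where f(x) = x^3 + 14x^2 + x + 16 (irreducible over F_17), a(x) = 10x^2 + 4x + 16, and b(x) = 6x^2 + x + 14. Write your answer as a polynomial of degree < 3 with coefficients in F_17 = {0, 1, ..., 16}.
a · b ≡ 6x^2 + 3x + 13 (mod f(x))

Multiply in F_17[x]: a(x)·b(x) = (10x^2 + 4x + 16)·(6x^2 + x + 14) = 9x^4 + 2x^2 + 4x + 3. This has degree ≥ 3, so divide by f(x) over F_17: 9x^4 + 2x^2 + 4x + 3 = (9x + 10)·(x^3 + 14x^2 + x + 16) + (6x^2 + 3x + 13). Hence a·b ≡ 6x^2 + 3x + 13 (mod f). (F_17[x]/(f) is a field with 17^3 = 4913 elements since f is irreducible of degree 3.)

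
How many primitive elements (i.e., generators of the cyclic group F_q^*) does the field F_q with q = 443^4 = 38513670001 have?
There are φ(38513670000) = 8626176000 primitive elements

F_q^* is cyclic of order q - 1 = 38513670000. A cyclic group of order m has exactly φ(m) generators. Here m = 38513670000 = 2^4 · 3 · 5^4 · 13 · 17 · 37 · 157, so the number of primitive elements is φ(38513670000) = 8626176000.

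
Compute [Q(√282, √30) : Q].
[Q(√282, √30) : Q] = 4

[Q(√282):Q] = 2 (min poly x^2 - 282, irreducible since 282 is squarefree > 1). For the top step, suppose √30 ∈ Q(√282), say √30 = c + d√282 with c, d ∈ Q. Squaring: 30 = c^2 + 282d^2 + 2cd√282. Since √282 ∉ Q this forces 2cd = 0. If d = 0 then √30 = c ∈ Q, contradicting 30 squarefree > 1. If c = 0 then 30 = 282d^2, so 282·30 = (282d)^2 is a perfect square in Q — but 282·30 = 8460 is not a perfect square (since 282 and 30 are distinct squarefree integers). Contradiction. Hence √30 ∉ Q(√282), so x^2 - 30 stays irreducible over Q(√282) and [Q(√282, √30) : Q(√282)] = 2. By the tower law, [Q(√282, √30) : Q] = 2 · 2 = 4.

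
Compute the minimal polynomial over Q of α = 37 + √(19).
m_α(x) = x^2 - 74x + 1350

From α - 37 = √(19), squaring gives (α - 37)^2 = 19, i.e. α^2 - 74α + 1369 = 19, so α^2 - 74α + 1350 = 0. The discriminant of x^2 - 74x + 1350 is (-74)^2 - 4·(1350) = 5476 - 5400 = 76, and 4·(19) is not a perfect square in Q since 19 is squarefree and ≠ 1. Hence x^2 - 74x + 1350 is irreducible over Q and is the minimal polynomial of α.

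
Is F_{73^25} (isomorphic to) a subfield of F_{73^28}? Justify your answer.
No: F_{73^25} is not a subfield of F_{73^28}

F_{p^m} embeds in F_{p^n} iff m | n. Here 25 ∤ 28 (since 28 = 1·25 + 3 with remainder 3 ≠ 0), so F_{73^25} is not a subfield of F_{73^28}. Equivalently: if it were, the tower law would give 25 = [F_{73^25}:F_73] dividing [F_{73^28}:F_73] = 28, contradiction.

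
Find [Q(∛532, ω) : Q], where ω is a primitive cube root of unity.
[Q(∛532, ω) : Q] = 6

[Q(∛532):Q] = 3 (min poly x^3 - 532, irreducible since 532 is not a perfect cube). [Q(ω):Q] = 2 (min poly x^2 + x + 1). Since Q(∛532) ⊂ R and ω ∉ R, we have ω ∉ Q(∛532), so x^2 + x + 1 remains irreducible over Q(∛532) and [Q(∛532, ω) : Q(∛532)] = 2. By the tower law, [Q(∛532, ω) : Q] = 3 · 2 = 6. (In fact Q(∛532, ω) is the splitting field of x^3 - 532 over Q.)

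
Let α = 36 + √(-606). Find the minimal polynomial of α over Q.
m_α(x) = x^2 - 72x + 1902

From α - 36 = √(-606), squaring gives (α - 36)^2 = -606, i.e. α^2 - 72α + 1296 = -606, so α^2 - 72α + 1902 = 0. The discriminant of x^2 - 72x + 1902 is (-72)^2 - 4·(1902) = 5184 - 7608 = -2424, and 4·(-606) is not a perfect square in Q since -606 is squarefree and ≠ 1. Hence x^2 - 72x + 1902 is irreducible over Q and is the minimal polynomial of α.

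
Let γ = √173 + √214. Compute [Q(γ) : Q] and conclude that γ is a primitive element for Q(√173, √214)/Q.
[Q(γ) : Q] = 4 (equivalently, Q(γ) = Q(√173, √214))

Obviously Q(γ) ⊆ Q(√173, √214), and [Q(√173, √214):Q] = 4 (since 173, 214 are distinct squarefree integers > 1 with 37022 not a perfect square). To show equality we compute the minimal polynomial of γ. From γ = √173 + √214: γ^2 = 173 + 2√(37022) + 214 = 387 + 2√(37022), so γ^2 - 387 = 2√(37022); squaring, (γ^2 - 387)^2 = 4·37022, i.e. γ^4 - 774γ^2 + 149769 - 148088 = 0, i.e. γ^4 - 774γ^2 + 1681 = 0. So γ is a root of x^4 - 774x^2 + 1681. This polynomial is irreducible over Q: it has no rational root (each ±√173 ± √214 is irrational), and any factorization into two quadratics over Q would force √(37022) ∈ Q (pairing opposite roots) or √173, √214 ∈ Q (other pairings), all impossible. Hence [Q(γ):Q] = 4 = [Q(√173, √214):Q], so Q(γ) = Q(√173, √214).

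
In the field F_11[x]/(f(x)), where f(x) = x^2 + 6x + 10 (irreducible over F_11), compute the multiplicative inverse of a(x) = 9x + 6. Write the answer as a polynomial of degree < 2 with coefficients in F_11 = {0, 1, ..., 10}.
a(x)^(-1) ≡ 7x + 8 (mod f(x))

Since f is irreducible over F_11, F_11[x]/(f) is a field and a(x) ≠ 0 has an inverse. Apply the extended Euclidean algorithm to f(x) and a(x) in F_11[x]: f(x) = (5x + 1)·a(x) + (4). The last nonzero remainder is the constant 4 = gcd(f, a) in F_11. Back-substituting through the division chain expresses 4 = s(x)·a(x) + t(x)·f(x) with s(x) ≡ 6x + 10 (mod f), so (6x + 10)·a(x) ≡ 4 (mod f). Multiplying by 4^(-1) ≡ 3 in F_11 gives a(x)^(-1) ≡ 3·(6x + 10) ≡ 7x + 8 (mod f). Check: (9x + 6)·(7x + 8) = 8x^2 + 4x + 4 ≡ 1 (mod x^2 + 6x + 10).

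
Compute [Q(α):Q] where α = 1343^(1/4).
[Q(α):Q] = 4

α is a root of x^4 - 1343. By Eisenstein's criterion at the prime p = 17 (which divides the constant term 1343 but p^2 = 289 does not, since 1343 is squarefree), x^4 - 1343 is irreducible over Q. Hence [Q(α):Q] = 4.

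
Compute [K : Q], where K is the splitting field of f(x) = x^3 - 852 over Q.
[K : Q] = 6

The roots of x^3 - 852 are ∛852, ω∛852, ω^2∛852 where ω = e^(2πi/3) is a primitive cube root of unity, so K = Q(∛852, ω). Now [Q(∛852):Q] = 3 (since 852 is not a perfect cube, x^3 - 852 is irreducible) and [Q(ω):Q] = 2. Both 2 and 3 divide [K:Q], and [K:Q] ≤ 3·2 = 6, so [K:Q] = 6. (Equivalently: Q(∛852) ⊂ R but ω ∉ R, so [K : Q(∛852)] = 2.)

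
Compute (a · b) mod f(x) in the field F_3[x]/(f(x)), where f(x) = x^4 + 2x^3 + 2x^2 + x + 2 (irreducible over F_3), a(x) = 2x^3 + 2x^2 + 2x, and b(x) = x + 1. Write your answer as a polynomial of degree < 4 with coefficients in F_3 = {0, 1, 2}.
a · b ≡ 2 (mod f(x))

Multiply in F_3[x]: a(x)·b(x) = (2x^3 + 2x^2 + 2x)·(x + 1) = 2x^4 + x^3 + x^2 + 2x. This has degree ≥ 4, so divide by f(x) over F_3: 2x^4 + x^3 + x^2 + 2x = (2)·(x^4 + 2x^3 + 2x^2 + x + 2) + (2). Hence a·b ≡ 2 (mod f). (F_3[x]/(f) is a field with 3^4 = 81 elements since f is irreducible of degree 4.)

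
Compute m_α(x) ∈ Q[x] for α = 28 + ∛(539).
m_α(x) = x^3 - 84x^2 + 2352x - 22491

Set β = α - 28 = ∛(539), so β^3 = 539. Then (α - 28)^3 - 539 = 0, i.e. α is a root of g(x) = (x - 28)^3 - 539 = x^3 - 84x^2 + 2352x - 22491. Since g(x) = h(x - 28) where h(x) = x^3 - 539, and h is irreducible over Q (because 539 is not a perfect cube, so h has no rational root, and a monic cubic with no rational root is irreducible), g is also irreducible (irreducibility is preserved under the substitution x → x - 28). Hence m_α(x) = x^3 - 84x^2 + 2352x - 22491.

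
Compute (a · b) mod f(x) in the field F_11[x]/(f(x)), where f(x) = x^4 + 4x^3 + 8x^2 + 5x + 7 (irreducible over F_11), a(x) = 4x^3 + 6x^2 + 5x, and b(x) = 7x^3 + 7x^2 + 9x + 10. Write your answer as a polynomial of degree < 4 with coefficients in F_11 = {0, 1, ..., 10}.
a · b ≡ 9x^3 + 4x^2 + 4x + 8 (mod f(x))

Multiply in F_11[x]: a(x)·b(x) = (4x^3 + 6x^2 + 5x)·(7x^3 + 7x^2 + 9x + 10) = 6x^6 + 4x^5 + 3x^4 + 8x^3 + 6x^2 + 6x. This has degree ≥ 4, so divide by f(x) over F_11: 6x^6 + 4x^5 + 3x^4 + 8x^3 + 6x^2 + 6x = (6x^2 + 2x + 2)·(x^4 + 4x^3 + 8x^2 + 5x + 7) + (9x^3 + 4x^2 + 4x + 8). Hence a·b ≡ 9x^3 + 4x^2 + 4x + 8 (mod f). (F_11[x]/(f) is a field with 11^4 = 14641 elements since f is irreducible of degree 4.)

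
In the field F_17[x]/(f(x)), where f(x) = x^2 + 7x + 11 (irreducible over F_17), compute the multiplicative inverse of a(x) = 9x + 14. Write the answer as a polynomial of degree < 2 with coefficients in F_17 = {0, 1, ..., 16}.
a(x)^(-1) ≡ 8x + 2 (mod f(x))

Since f is irreducible over F_17, F_17[x]/(f) is a field and a(x) ≠ 0 has an inverse. Apply the extended Euclidean algorithm to f(x) and a(x) in F_17[x]: f(x) = (2x + 9)·a(x) + (4). The last nonzero remainder is the constant 4 = gcd(f, a) in F_17. Back-substituting through the division chain expresses 4 = s(x)·a(x) + t(x)·f(x) with s(x) ≡ 15x + 8 (mod f), so (15x + 8)·a(x) ≡ 4 (mod f). Multiplying by 4^(-1) ≡ 13 in F_17 gives a(x)^(-1) ≡ 13·(15x + 8) ≡ 8x + 2 (mod f). Check: (9x + 14)·(8x + 2) = 4x^2 + 11x + 11 ≡ 1 (mod x^2 + 7x + 11).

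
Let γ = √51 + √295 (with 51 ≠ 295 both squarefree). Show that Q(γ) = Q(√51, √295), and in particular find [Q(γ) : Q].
[Q(γ) : Q] = 4 (equivalently, Q(γ) = Q(√51, √295))

Obviously Q(γ) ⊆ Q(√51, √295), and [Q(√51, √295):Q] = 4 (since 51, 295 are distinct squarefree integers > 1 with 15045 not a perfect square). To show equality we compute the minimal polynomial of γ. From γ = √51 + √295: γ^2 = 51 + 2√(15045) + 295 = 346 + 2√(15045), so γ^2 - 346 = 2√(15045); squaring, (γ^2 - 346)^2 = 4·15045, i.e. γ^4 - 692γ^2 + 119716 - 60180 = 0, i.e. γ^4 - 692γ^2 + 59536 = 0. So γ is a root of x^4 - 692x^2 + 59536. This polynomial is irreducible over Q: it has no rational root (each ±√51 ± √295 is irrational), and any factorization into two quadratics over Q would force √(15045) ∈ Q (pairing opposite roots) or √51, √295 ∈ Q (other pairings), all impossible. Hence [Q(γ):Q] = 4 = [Q(√51, √295):Q], so Q(γ) = Q(√51, √295).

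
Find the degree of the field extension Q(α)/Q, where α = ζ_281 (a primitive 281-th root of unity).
[Q(α):Q] = 280

The minimal polynomial of ζ_281 over Q is the 281-th cyclotomic polynomial Φ_281(x), which is irreducible over Q and has degree φ(281) = 280. Hence [Q(α):Q] = φ(281) = 280.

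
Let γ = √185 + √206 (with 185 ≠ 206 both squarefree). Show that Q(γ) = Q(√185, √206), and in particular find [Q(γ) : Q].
[Q(γ) : Q] = 4 (equivalently, Q(γ) = Q(√185, √206))

Obviously Q(γ) ⊆ Q(√185, √206), and [Q(√185, √206):Q] = 4 (since 185, 206 are distinct squarefree integers > 1 with 38110 not a perfect square). To show equality we compute the minimal polynomial of γ. From γ = √185 + √206: γ^2 = 185 + 2√(38110) + 206 = 391 + 2√(38110), so γ^2 - 391 = 2√(38110); squaring, (γ^2 - 391)^2 = 4·38110, i.e. γ^4 - 782γ^2 + 152881 - 152440 = 0, i.e. γ^4 - 782γ^2 + 441 = 0. So γ is a root of x^4 - 782x^2 + 441. This polynomial is irreducible over Q: it has no rational root (each ±√185 ± √206 is irrational), and any factorization into two quadratics over Q would force √(38110) ∈ Q (pairing opposite roots) or √185, √206 ∈ Q (other pairings), all impossible. Hence [Q(γ):Q] = 4 = [Q(√185, √206):Q], so Q(γ) = Q(√185, √206).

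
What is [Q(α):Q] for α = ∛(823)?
[Q(α):Q] = 3

The minimal polynomial of α is x^3 - 823, irreducible over Q since 823 is not a perfect cube (so x^3 - 823 has no rational root). Hence [Q(α):Q] = deg(m_α) = 3.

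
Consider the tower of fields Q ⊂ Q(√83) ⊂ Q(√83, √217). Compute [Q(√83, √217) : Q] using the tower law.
[Q(√83, √217) : Q] = 4

[Q(√83):Q] = 2 (min poly x^2 - 83, irreducible since 83 is squarefree > 1). For the top step, suppose √217 ∈ Q(√83), say √217 = c + d√83 with c, d ∈ Q. Squaring: 217 = c^2 + 83d^2 + 2cd√83. Since √83 ∉ Q this forces 2cd = 0. If d = 0 then √217 = c ∈ Q, contradicting 217 squarefree > 1. If c = 0 then 217 = 83d^2, so 83·217 = (83d)^2 is a perfect square in Q — but 83·217 = 18011 is not a perfect square (since 83 and 217 are distinct squarefree integers). Contradiction. Hence √217 ∉ Q(√83), so x^2 - 217 stays irreducible over Q(√83) and [Q(√83, √217) : Q(√83)] = 2. By the tower law, [Q(√83, √217) : Q] = 2 · 2 = 4.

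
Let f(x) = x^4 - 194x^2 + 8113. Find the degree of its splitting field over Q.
[K : Q] = 4

Solving the quadratic in x^2: x^2 = (194 ± √(194^2 - 4·8113))/2 = (194 ± √5184)/2 = (194 ± 72)/2, giving x^2 = 61 or x^2 = 133. So f(x) = (x^2 - 61)(x^2 - 133) and the roots of f are ±√61, ±√133. Hence the splitting field is K = Q(√61, √133). Since 61 and 133 are distinct squarefree integers > 1, their product 8113 is not a perfect square, so √133 ∉ Q(√61). By the tower law [K:Q] = [Q(√61,√133):Q(√61)] · [Q(√61):Q] = 2 · 2 = 4.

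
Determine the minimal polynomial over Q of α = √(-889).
m_α(x) = x^2 + 889

α satisfies α^2 + 889 = 0, so x^2 + 889 annihilates α. Since d = -889 is squarefree and ≠ 1, it is not a perfect square in Q, so x^2 + 889 has no rational root and is therefore irreducible over Q (a degree-2 polynomial over a field is irreducible iff it has no root). Hence m_α(x) = x^2 + 889.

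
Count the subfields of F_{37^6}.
F_{37^6} has 4 subfields

The subfields of F_{p^n} are exactly the fields F_{p^d} for d | n (each is the fixed field of the unique index-d subgroup of Gal(F_{p^n}/F_p) ≅ Z/nZ). The divisors of n = 6 are {1, 2, 3, 6}, giving 4 subfields: F_{37^1}, F_{37^2}, F_{37^3}, F_{37^6}.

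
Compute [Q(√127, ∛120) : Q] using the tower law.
[Q(√127, ∛120) : Q] = 6

Let L = Q(√127, ∛120). Since Q(√127) ⊂ L and [Q(√127):Q] = 2, the tower law gives 2 | [L:Q]. Likewise Q(∛120) ⊂ L with [Q(∛120):Q] = 3 (because 120 is not a perfect cube), so 3 | [L:Q]. As gcd(2,3) = 1, [L:Q] is divisible by 6. Conversely L is generated over Q by √127 and ∛120, so [L:Q] ≤ 2·3 = 6. Therefore [Q(√127, ∛120) : Q] = 6.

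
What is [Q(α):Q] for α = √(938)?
[Q(α):Q] = 2

[Q(α):Q] equals the degree of the minimal polynomial of α. Here α^2 = 938 and x^2 - 938 is irreducible (d = 938 is squarefree, ≠ 1, hence not a square), so deg(m_α) = 2. Thus [Q(α):Q] = 2.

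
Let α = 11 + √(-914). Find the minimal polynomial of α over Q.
m_α(x) = x^2 - 22x + 1035

From α - 11 = √(-914), squaring gives (α - 11)^2 = -914, i.e. α^2 - 22α + 121 = -914, so α^2 - 22α + 1035 = 0. The discriminant of x^2 - 22x + 1035 is (-22)^2 - 4·(1035) = 484 - 4140 = -3656, and 4·(-914) is not a perfect square in Q since -914 is squarefree and ≠ 1. Hence x^2 - 22x + 1035 is irreducible over Q and is the minimal polynomial of α.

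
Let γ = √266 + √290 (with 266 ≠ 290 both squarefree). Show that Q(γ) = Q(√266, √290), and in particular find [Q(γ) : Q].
[Q(γ) : Q] = 4 (equivalently, Q(γ) = Q(√266, √290))

Obviously Q(γ) ⊆ Q(√266, √290), and [Q(√266, √290):Q] = 4 (since 266, 290 are distinct squarefree integers > 1 with 77140 not a perfect square). To show equality we compute the minimal polynomial of γ. From γ = √266 + √290: γ^2 = 266 + 2√(77140) + 290 = 556 + 2√(77140), so γ^2 - 556 = 2√(77140); squaring, (γ^2 - 556)^2 = 4·77140, i.e. γ^4 - 1112γ^2 + 309136 - 308560 = 0, i.e. γ^4 - 1112γ^2 + 576 = 0. So γ is a root of x^4 - 1112x^2 + 576. This polynomial is irreducible over Q: it has no rational root (each ±√266 ± √290 is irrational), and any factorization into two quadratics over Q would force √(77140) ∈ Q (pairing opposite roots) or √266, √290 ∈ Q (other pairings), all impossible. Hence [Q(γ):Q] = 4 = [Q(√266, √290):Q], so Q(γ) = Q(√266, √290).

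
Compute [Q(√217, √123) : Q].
[Q(√217, √123) : Q] = 4

[Q(√217):Q] = 2 (min poly x^2 - 217, irreducible since 217 is squarefree > 1). For the top step, suppose √123 ∈ Q(√217), say √123 = c + d√217 with c, d ∈ Q. Squaring: 123 = c^2 + 217d^2 + 2cd√217. Since √217 ∉ Q this forces 2cd = 0. If d = 0 then √123 = c ∈ Q, contradicting 123 squarefree > 1. If c = 0 then 123 = 217d^2, so 217·123 = (217d)^2 is a perfect square in Q — but 217·123 = 26691 is not a perfect square (since 217 and 123 are distinct squarefree integers). Contradiction. Hence √123 ∉ Q(√217), so x^2 - 123 stays irreducible over Q(√217) and [Q(√217, √123) : Q(√217)] = 2. By the tower law, [Q(√217, √123) : Q] = 2 · 2 = 4.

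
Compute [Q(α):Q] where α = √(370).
[Q(α):Q] = 2

[Q(α):Q] equals the degree of the minimal polynomial of α. Here α^2 = 370 and x^2 - 370 is irreducible (d = 370 is squarefree, ≠ 1, hence not a square), so deg(m_α) = 2. Thus [Q(α):Q] = 2.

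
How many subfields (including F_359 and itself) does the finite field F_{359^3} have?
F_{359^3} has 2 subfields

The subfields of F_{p^n} are exactly the fields F_{p^d} for d | n (each is the fixed field of the unique index-d subgroup of Gal(F_{p^n}/F_p) ≅ Z/nZ). The divisors of n = 3 are {1, 3}, giving 2 subfields: F_{359^1}, F_{359^3}.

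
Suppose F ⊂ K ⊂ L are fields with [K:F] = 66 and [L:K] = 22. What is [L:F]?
[L:F] = 1452

The tower law says that for any tower of field extensions F ⊂ K ⊂ L with finite degrees, [L:F] = [L:K] · [K:F]. Here this gives [L:F] = 22 · 66 = 1452.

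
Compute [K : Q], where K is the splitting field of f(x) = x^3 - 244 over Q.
[K : Q] = 6

The roots of x^3 - 244 are ∛244, ω∛244, ω^2∛244 where ω = e^(2πi/3) is a primitive cube root of unity, so K = Q(∛244, ω). Now [Q(∛244):Q] = 3 (since 244 is not a perfect cube, x^3 - 244 is irreducible) and [Q(ω):Q] = 2. Both 2 and 3 divide [K:Q], and [K:Q] ≤ 3·2 = 6, so [K:Q] = 6. (Equivalently: Q(∛244) ⊂ R but ω ∉ R, so [K : Q(∛244)] = 2.)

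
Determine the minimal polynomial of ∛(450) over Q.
m_α(x) = x^3 - 450

α satisfies α^3 = 450, so x^3 - 450 annihilates α. By the rational root test, a rational root p/q (in lowest terms) of x^3 - 450 would satisfy p^3 = 450 q^3, forcing q = 1 and p^3 = 450; but 450 is not a perfect cube, contradiction. A monic cubic over Q with no rational root is irreducible (any nontrivial factorization would include a linear factor). Hence x^3 - 450 is the minimal polynomial of α, and in particular [Q(α):Q] = 3.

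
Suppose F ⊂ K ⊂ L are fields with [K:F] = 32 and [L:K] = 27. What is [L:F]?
[L:F] = 864

The tower law says that for any tower of field extensions F ⊂ K ⊂ L with finite degrees, [L:F] = [L:K] · [K:F]. Here this gives [L:F] = 27 · 32 = 864.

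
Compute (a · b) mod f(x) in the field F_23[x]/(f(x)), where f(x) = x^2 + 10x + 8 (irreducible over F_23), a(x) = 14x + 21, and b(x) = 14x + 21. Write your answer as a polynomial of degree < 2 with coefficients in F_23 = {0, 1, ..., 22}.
a · b ≡ 8x (mod f(x))

Multiply in F_23[x]: a(x)·b(x) = (14x + 21)·(14x + 21) = 12x^2 + 13x + 4. This has degree ≥ 2, so divide by f(x) over F_23: 12x^2 + 13x + 4 = (12)·(x^2 + 10x + 8) + (8x). Hence a·b ≡ 8x (mod f). (F_23[x]/(f) is a field with 23^2 = 529 elements since f is irreducible of degree 2.)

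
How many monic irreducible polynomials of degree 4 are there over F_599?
There are 32184449700 monic irreducible polynomials of degree 4 over F_599

Each element of F_{599^4} that lies in no proper subfield is a root of exactly one monic irreducible of degree 4 over F_599, and each such polynomial has 4 distinct roots in F_{599^4}. By Möbius inversion the count is N_599(4) = (1/4) Σ_{d|4} μ(4/d) · 599^d = (1/4)(μ(4)·599^1 + μ(2)·599^2 + μ(1)·599^4) = 128737798800/4 = 32184449700.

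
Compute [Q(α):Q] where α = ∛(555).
[Q(α):Q] = 3

The minimal polynomial of α is x^3 - 555, irreducible over Q since 555 is not a perfect cube (so x^3 - 555 has no rational root). Hence [Q(α):Q] = deg(m_α) = 3.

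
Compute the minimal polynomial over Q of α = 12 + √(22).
m_α(x) = x^2 - 24x + 122

From α - 12 = √(22), squaring gives (α - 12)^2 = 22, i.e. α^2 - 24α + 144 = 22, so α^2 - 24α + 122 = 0. The discriminant of x^2 - 24x + 122 is (-24)^2 - 4·(122) = 576 - 488 = 88, and 4·(22) is not a perfect square in Q since 22 is squarefree and ≠ 1. Hence x^2 - 24x + 122 is irreducible over Q and is the minimal polynomial of α.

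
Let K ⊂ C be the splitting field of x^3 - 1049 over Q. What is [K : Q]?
[K : Q] = 6

The roots of x^3 - 1049 are ∛1049, ω∛1049, ω^2∛1049 where ω = e^(2πi/3) is a primitive cube root of unity, so K = Q(∛1049, ω). Now [Q(∛1049):Q] = 3 (since 1049 is not a perfect cube, x^3 - 1049 is irreducible) and [Q(ω):Q] = 2. Both 2 and 3 divide [K:Q], and [K:Q] ≤ 3·2 = 6, so [K:Q] = 6. (Equivalently: Q(∛1049) ⊂ R but ω ∉ R, so [K : Q(∛1049)] = 2.)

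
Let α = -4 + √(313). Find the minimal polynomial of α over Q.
m_α(x) = x^2 + 8x - 297

From α + 4 = √(313), squaring gives (α + 4)^2 = 313, i.e. α^2 + 8α + 16 = 313, so α^2 + 8α - 297 = 0. The discriminant of x^2 + 8x - 297 is (8)^2 - 4·(-297) = 64 + 1188 = 1252, and 4·(313) is not a perfect square in Q since 313 is squarefree and ≠ 1. Hence x^2 + 8x - 297 is irreducible over Q and is the minimal polynomial of α.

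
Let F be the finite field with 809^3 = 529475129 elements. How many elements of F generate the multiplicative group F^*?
There are φ(529475128) = 195955200 primitive elements

F_q^* is cyclic of order q - 1 = 529475128. A cyclic group of order m has exactly φ(m) generators. Here m = 529475128 = 2^3 · 7 · 13 · 19 · 101 · 379, so the number of primitive elements is φ(529475128) = 195955200.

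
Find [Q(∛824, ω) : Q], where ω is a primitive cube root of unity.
[Q(∛824, ω) : Q] = 6

[Q(∛824):Q] = 3 (min poly x^3 - 824, irreducible since 824 is not a perfect cube). [Q(ω):Q] = 2 (min poly x^2 + x + 1). Since Q(∛824) ⊂ R and ω ∉ R, we have ω ∉ Q(∛824), so x^2 + x + 1 remains irreducible over Q(∛824) and [Q(∛824, ω) : Q(∛824)] = 2. By the tower law, [Q(∛824, ω) : Q] = 3 · 2 = 6. (In fact Q(∛824, ω) is the splitting field of x^3 - 824 over Q.)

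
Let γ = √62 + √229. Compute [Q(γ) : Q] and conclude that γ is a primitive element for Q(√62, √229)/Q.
[Q(γ) : Q] = 4 (equivalently, Q(γ) = Q(√62, √229))

Obviously Q(γ) ⊆ Q(√62, √229), and [Q(√62, √229):Q] = 4 (since 62, 229 are distinct squarefree integers > 1 with 14198 not a perfect square). To show equality we compute the minimal polynomial of γ. From γ = √62 + √229: γ^2 = 62 + 2√(14198) + 229 = 291 + 2√(14198), so γ^2 - 291 = 2√(14198); squaring, (γ^2 - 291)^2 = 4·14198, i.e. γ^4 - 582γ^2 + 84681 - 56792 = 0, i.e. γ^4 - 582γ^2 + 27889 = 0. So γ is a root of x^4 - 582x^2 + 27889. This polynomial is irreducible over Q: it has no rational root (each ±√62 ± √229 is irrational), and any factorization into two quadratics over Q would force √(14198) ∈ Q (pairing opposite roots) or √62, √229 ∈ Q (other pairings), all impossible. Hence [Q(γ):Q] = 4 = [Q(√62, √229):Q], so Q(γ) = Q(√62, √229).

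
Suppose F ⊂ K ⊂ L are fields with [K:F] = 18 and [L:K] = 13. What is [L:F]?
[L:F] = 234

The tower law says that for any tower of field extensions F ⊂ K ⊂ L with finite degrees, [L:F] = [L:K] · [K:F]. Here this gives [L:F] = 13 · 18 = 234.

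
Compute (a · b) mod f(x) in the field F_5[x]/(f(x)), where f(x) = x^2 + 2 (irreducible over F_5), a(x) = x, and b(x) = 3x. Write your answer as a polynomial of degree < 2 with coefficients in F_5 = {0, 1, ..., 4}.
a · b ≡ 4 (mod f(x))

Multiply in F_5[x]: a(x)·b(x) = (x)·(3x) = 3x^2. This has degree ≥ 2, so divide by f(x) over F_5: 3x^2 = (3)·(x^2 + 2) + (4). Hence a·b ≡ 4 (mod f). (F_5[x]/(f) is a field with 5^2 = 25 elements since f is irreducible of degree 2.)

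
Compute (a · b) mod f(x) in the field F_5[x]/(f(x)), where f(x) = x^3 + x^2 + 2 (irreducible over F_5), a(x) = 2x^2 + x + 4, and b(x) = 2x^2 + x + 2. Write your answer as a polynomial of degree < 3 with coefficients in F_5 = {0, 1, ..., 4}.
a · b ≡ 3x^2 + 3x + 3 (mod f(x))

Multiply in F_5[x]: a(x)·b(x) = (2x^2 + x + 4)·(2x^2 + x + 2) = 4x^4 + 4x^3 + 3x^2 + x + 3. This has degree ≥ 3, so divide by f(x) over F_5: 4x^4 + 4x^3 + 3x^2 + x + 3 = (4x)·(x^3 + x^2 + 2) + (3x^2 + 3x + 3). Hence a·b ≡ 3x^2 + 3x + 3 (mod f). (F_5[x]/(f) is a field with 5^3 = 125 elements since f is irreducible of degree 3.)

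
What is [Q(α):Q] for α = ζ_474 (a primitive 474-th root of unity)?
[Q(α):Q] = 156

The minimal polynomial of ζ_474 over Q is the 474-th cyclotomic polynomial Φ_474(x), which is irreducible over Q and has degree φ(474) = 156. Hence [Q(α):Q] = φ(474) = 156.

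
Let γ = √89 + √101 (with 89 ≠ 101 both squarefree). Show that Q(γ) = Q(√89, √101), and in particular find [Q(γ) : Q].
[Q(γ) : Q] = 4 (equivalently, Q(γ) = Q(√89, √101))

Obviously Q(γ) ⊆ Q(√89, √101), and [Q(√89, √101):Q] = 4 (since 89, 101 are distinct squarefree integers > 1 with 8989 not a perfect square). To show equality we compute the minimal polynomial of γ. From γ = √89 + √101: γ^2 = 89 + 2√(8989) + 101 = 190 + 2√(8989), so γ^2 - 190 = 2√(8989); squaring, (γ^2 - 190)^2 = 4·8989, i.e. γ^4 - 380γ^2 + 36100 - 35956 = 0, i.e. γ^4 - 380γ^2 + 144 = 0. So γ is a root of x^4 - 380x^2 + 144. This polynomial is irreducible over Q: it has no rational root (each ±√89 ± √101 is irrational), and any factorization into two quadratics over Q would force √(8989) ∈ Q (pairing opposite roots) or √89, √101 ∈ Q (other pairings), all impossible. Hence [Q(γ):Q] = 4 = [Q(√89, √101):Q], so Q(γ) = Q(√89, √101).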